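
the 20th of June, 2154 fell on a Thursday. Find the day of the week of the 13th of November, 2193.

From June 20, 2154 to June 20, 2193: 39 years, of which 10 contain a Feb 29 — 29×365 + 10×366 = 14245 days.
June 2193: 30 − 20 = 10 days remain.
Then July (31), August (31), September (30), October (31): 31 + 31 + 30 + 31 = 123 days.
November 1–13, 2193: 13 days.
Residual: 146 days.
Total: 14391 days.
14391 mod 7 = 6, so 6 days after Thursday is Wednesday.

Wednesday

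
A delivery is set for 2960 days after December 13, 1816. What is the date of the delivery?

January 20, 1825

Count 2960 days after December 13, 1816:
Day-of-year of December 13, 1816: 348.
Day-of-year of January 20, 1825: 20.
1816 has 366 days, so 366 − 348 = 18 days remain in 1816.
Full years 1817–1824: 6 common + 2 leap = 6×365 + 2×366 = 2922 days.
Total: 18 + 2922 + 20 = 2960 days.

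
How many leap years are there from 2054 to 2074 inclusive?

Years divisible by 4 in [2054, 2074]: 2056, 2060, 2064, 2068, 2072.
No century exceptions apply. Count: 5.

5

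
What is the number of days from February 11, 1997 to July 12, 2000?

February 11, 1997 → February 11, 1998: 365 days.
February 11, 1998 → February 11, 1999: 365 days.
February 11, 1999 → February 11, 2000: 365 days.
February 2000: 29 − 11 = 18 days remain (2000 is a leap year (divisible by 400), so February has 29 days).
Then March (31), April (30), May (31), June (30): 31 + 30 + 31 + 30 = 122 days.
July 1–12, 2000: 12 days.
Residual: 152 days.
Total: 1247 days.

1247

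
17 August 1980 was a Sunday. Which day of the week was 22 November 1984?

August 17, 1980 → August 17, 1981: 365 days.
August 17, 1981 → August 17, 1982: 365 days.
August 17, 1982 → August 17, 1983: 365 days.
August 17, 1983 → August 17, 1984: 366 days (1984 is a leap year).
August 1984: 31 − 17 = 14 days remain.
Then September (30), October (31): 30 + 31 = 61 days.
November 1–22, 1984: 22 days.
Residual: 97 days.
Total: 1558 days.
1558 mod 7 = 4, so 4 days after Sunday is Thursday.

Thursday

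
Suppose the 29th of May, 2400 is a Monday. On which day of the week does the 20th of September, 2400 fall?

May 2400: 31 − 29 = 2 days remain.
Then June (30), July (31), August (31): 30 + 31 + 31 = 92 days.
September 1–20, 2400: 20 days.
Total: 2 + 92 + 20 = 114 days.
114 mod 7 = 2, so 2 days after Monday is Wednesday.

Wednesday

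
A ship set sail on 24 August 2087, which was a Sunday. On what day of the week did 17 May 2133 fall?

Day-of-year of August 24, 2087: 236.
Day-of-year of May 17, 2133: 137.
2087 has 365 days, so 365 − 236 = 129 days remain in 2087.
Full years 2088–2132: 34 common + 11 leap = 34×365 + 11×366 = 16436 days.
Total: 129 + 16436 + 137 = 16702 days.
16702 is a multiple of 7, so 17 May 2133 falls on the same weekday: Sunday.

Sunday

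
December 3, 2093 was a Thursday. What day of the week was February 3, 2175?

Friday

Day-of-year of December 3, 2093: 337.
Day-of-year of February 3, 2175: 34.
2093 has 365 days, so 365 − 337 = 28 days remain in 2093.
Full years 2094–2174: 62 common + 19 leap = 62×365 + 19×366 = 29584 days.
Total: 28 + 29584 + 34 = 29646 days.
29646 mod 7 = 1, so 1 day after Thursday is Friday.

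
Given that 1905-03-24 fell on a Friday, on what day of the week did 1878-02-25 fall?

Monday

Count forward from the earlier date (February 25, 1878) to the later (March 24, 1905):
From February 25, 1878 to February 25, 1905: 27 years, of which 6 contain a Feb 29 — 21×365 + 6×366 = 9861 days.
(1900 is not a leap year (divisible by 100 but not 400).)
February 1905: 28 − 25 = 3 days remain (1905 is not a leap year, so February has 28 days).
March 1–24, 1905: 24 days.
Residual: 27 days.
Total: 9888 days.
9888 mod 7 = 4, so 4 days before Friday is Monday.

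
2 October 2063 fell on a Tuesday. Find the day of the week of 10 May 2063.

Thursday

Count forward from the earlier date (May 10, 2063) to the later (October 2, 2063):
May 2063: 31 − 10 = 21 days remain.
Then June (30), July (31), August (31), September (30): 30 + 31 + 31 + 30 = 122 days.
October 1–2, 2063: 2 days.
Total: 21 + 122 + 2 = 145 days.
145 mod 7 = 5, so 5 days before Tuesday is Thursday.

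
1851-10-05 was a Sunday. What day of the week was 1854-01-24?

Tuesday

Day-of-year of October 5, 1851: 278.
Day-of-year of January 24, 1854: 24.
1851 has 365 days, so 365 − 278 = 87 days remain in 1851.
Full years: 1852: 366; 1853: 365. Sum = 731.
Total: 87 + 731 + 24 = 842 days.
842 mod 7 = 2, so 2 days after Sunday is Tuesday.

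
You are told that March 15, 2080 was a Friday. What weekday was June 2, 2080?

Sunday

March 2080: 31 − 15 = 16 days remain.
Then April (30), May (31): 30 + 31 = 61 days.
June 1–2, 2080: 2 days.
Total: 16 + 61 + 2 = 79 days.
79 mod 7 = 2, so 2 days after Friday is Sunday.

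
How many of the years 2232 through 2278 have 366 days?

12

Years divisible by 4 in [2232, 2278]: 2232, 2236, 2240, 2244, 2248, 2252, 2256, 2260, 2264, 2268, 2272, 2276.
No century exceptions apply. Count: 12.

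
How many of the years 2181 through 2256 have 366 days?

Years divisible by 4: 2184, 2188, …, 2256 — 19 in all.
Of these, 2200 is divisible by 100 but not 400, so not leap.
Leap years: 19 − 1 = 18.

18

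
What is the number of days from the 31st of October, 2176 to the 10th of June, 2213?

13370

From October 31, 2176 to October 31, 2212: 36 years, of which 8 contain a Feb 29 — 28×365 + 8×366 = 13148 days.
(2200 is not a leap year (divisible by 100 but not 400).)
October 2212: 31 − 31 = 0 days remain.
Then November (30), December (31), January (31), February 2213 (28), March (31), April (30), May (31): 30 + 31 + 31 + 28 + 31 + 30 + 31 = 212 days.
June 1–10, 2213: 10 days.
Residual: 222 days.
Total: 13370 days.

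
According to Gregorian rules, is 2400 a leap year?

2400 is a leap year (divisible by 400).

Yes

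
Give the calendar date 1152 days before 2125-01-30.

2121-12-05

Count 1152 days before January 30, 2125:
Day-of-year of December 5, 2121: 339.
Day-of-year of January 30, 2125: 30.
2121 has 365 days, so 365 − 339 = 26 days remain in 2121.
Full years: 2122: 365; 2123: 365; 2124: 366. Sum = 1096.
Total: 26 + 1096 + 30 = 1152 days.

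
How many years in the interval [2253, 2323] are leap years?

Years divisible by 4: 2256, 2260, …, 2320 — 17 in all.
Of these, 2300 is divisible by 100 but not 400, so not leap.
Leap years: 17 − 1 = 16.

16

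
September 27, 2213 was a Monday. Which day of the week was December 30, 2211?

Monday

Count forward from the earlier date (December 30, 2211) to the later (September 27, 2213):
December 2211: 31 − 30 = 1 day remains.
Then 20 full months totalling 609 days.
September 1–27, 2213: 27 days.
Total: 1 + 609 + 27 = 637 days.
637 is a multiple of 7, so December 30, 2211 falls on the same weekday: Monday.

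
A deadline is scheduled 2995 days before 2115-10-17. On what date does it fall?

2107-08-05

Count 2995 days before October 17, 2115:
Day-of-year of August 5, 2107: 217.
Day-of-year of October 17, 2115: 290.
2107 has 365 days, so 365 − 217 = 148 days remain in 2107.
Full years 2108–2114: 5 common + 2 leap = 5×365 + 2×366 = 2557 days.
Total: 148 + 2557 + 290 = 2995 days.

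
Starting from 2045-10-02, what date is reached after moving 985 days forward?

2048-06-13

Count 985 days after October 2, 2045:
Day-of-year of October 2, 2045: 275.
Day-of-year of June 13, 2048: 165.
2045 has 365 days, so 365 − 275 = 90 days remain in 2045.
Full years: 2046: 365; 2047: 365. Sum = 730.
Total: 90 + 730 + 165 = 985 days.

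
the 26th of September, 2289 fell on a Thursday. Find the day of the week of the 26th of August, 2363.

From September 26, 2289 to September 26, 2362: 73 years, of which 17 contain a Feb 29 — 56×365 + 17×366 = 26662 days.
(2300 is not a leap year (divisible by 100 but not 400).)
September 2362: 30 − 26 = 4 days remain.
Then 10 full months totalling 304 days.
August 1–26, 2363: 26 days.
Residual: 334 days.
Total: 26996 days.
26996 mod 7 = 4, so 4 days after Thursday is Monday.

Monday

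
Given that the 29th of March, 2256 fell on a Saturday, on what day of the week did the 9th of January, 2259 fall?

March 29, 2256 → March 29, 2257: 365 days.
March 29, 2257 → March 29, 2258: 365 days.
March 2258: 31 − 29 = 2 days remain.
Then 9 full months totalling 275 days.
January 1–9, 2259: 9 days.
Residual: 286 days.
Total: 1016 days.
1016 mod 7 = 1, so 1 day after Saturday is Sunday.

Sunday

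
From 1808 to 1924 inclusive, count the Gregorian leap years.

29

Years divisible by 4: 1808, 1812, …, 1924 — 30 in all.
Of these, 1900 is divisible by 100 but not 400, so not leap.
Leap years: 30 − 1 = 29.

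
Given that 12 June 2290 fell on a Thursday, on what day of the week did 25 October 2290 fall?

June 2290: 30 − 12 = 18 days remain.
Then July (31), August (31), September (30): 31 + 31 + 30 = 92 days.
October 1–25, 2290: 25 days.
Total: 18 + 92 + 25 = 135 days.
135 mod 7 = 2, so 2 days after Thursday is Saturday.

Saturday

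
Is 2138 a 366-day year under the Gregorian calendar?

2138 is not a leap year.

No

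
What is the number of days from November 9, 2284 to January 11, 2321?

13211

From November 9, 2284 to November 9, 2320: 36 years, of which 8 contain a Feb 29 — 28×365 + 8×366 = 13148 days.
(2300 is not a leap year (divisible by 100 but not 400).)
November 2320: 30 − 9 = 21 days remain.
Then December (31): 31 days.
January 1–11, 2321: 11 days.
Residual: 63 days.
Total: 13211 days.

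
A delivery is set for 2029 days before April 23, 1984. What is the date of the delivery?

October 3, 1978

Count 2029 days before April 23, 1984:
Day-of-year of October 3, 1978: 276.
Day-of-year of April 23, 1984: 114.
1978 has 365 days, so 365 − 276 = 89 days remain in 1978.
Full years: 1979: 365; 1980: 366; 1981: 365; 1982: 365; 1983: 365. Sum = 1826.
Total: 89 + 1826 + 114 = 2029 days.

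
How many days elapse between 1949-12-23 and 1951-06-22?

546

Day-of-year of December 23, 1949: 357.
Day-of-year of June 22, 1951: 173.
1949 has 365 days, so 365 − 357 = 8 days remain in 1949.
Full years: 1950: 365. Sum = 365.
Total: 8 + 365 + 173 = 546 days.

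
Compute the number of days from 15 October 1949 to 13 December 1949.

59

October 1949: 31 − 15 = 16 days remain.
Then November (30): 30 days.
December 1–13, 1949: 13 days.
Total: 16 + 30 + 13 = 59 days.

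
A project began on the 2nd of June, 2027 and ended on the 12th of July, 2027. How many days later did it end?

June 2027: 30 − 2 = 28 days remain.
July 1–12, 2027: 12 days.
Total: 28 + 12 = 40 days.

40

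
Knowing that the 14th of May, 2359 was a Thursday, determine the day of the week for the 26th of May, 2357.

Count forward from the earlier date (May 26, 2357) to the later (May 14, 2359):
Day-of-year of May 26, 2357: 146.
Day-of-year of May 14, 2359: 134.
2357 has 365 days, so 365 − 146 = 219 days remain in 2357.
Full years: 2358: 365. Sum = 365.
Total: 219 + 365 + 134 = 718 days.
718 mod 7 = 4, so 4 days before Thursday is Sunday.

Sunday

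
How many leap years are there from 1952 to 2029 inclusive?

Years divisible by 4: 1952, 1956, …, 2028 — 20 in all.
2000 is divisible by 400, so still leap.
No century exceptions apply. Count: 20.

20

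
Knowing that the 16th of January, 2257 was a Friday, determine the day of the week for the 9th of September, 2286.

Day-of-year of January 16, 2257: 16.
Day-of-year of September 9, 2286: 252.
2257 has 365 days, so 365 − 16 = 349 days remain in 2257.
Full years 2258–2285: 21 common + 7 leap = 21×365 + 7×366 = 10227 days.
Total: 349 + 10227 + 252 = 10828 days.
10828 mod 7 = 6, so 6 days after Friday is Thursday.

Thursday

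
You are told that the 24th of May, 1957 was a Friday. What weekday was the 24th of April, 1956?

Count forward from the earlier date (April 24, 1956) to the later (May 24, 1957):
Day-of-year of April 24, 1956: 115.
Day-of-year of May 24, 1957: 144.
1956 has 366 days, so 366 − 115 = 251 days remain in 1956.
Total: 251 + 144 = 395 days.
395 mod 7 = 3, so 3 days before Friday is Tuesday.

Tuesday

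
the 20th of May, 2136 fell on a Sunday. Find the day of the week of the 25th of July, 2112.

Count forward from the earlier date (July 25, 2112) to the later (May 20, 2136):
Day-of-year of July 25, 2112: 207.
Day-of-year of May 20, 2136: 141.
2112 has 366 days, so 366 − 207 = 159 days remain in 2112.
Full years 2113–2135: 18 common + 5 leap = 18×365 + 5×366 = 8400 days.
Total: 159 + 8400 + 141 = 8700 days.
8700 mod 7 = 6, so 6 days before Sunday is Monday.

Monday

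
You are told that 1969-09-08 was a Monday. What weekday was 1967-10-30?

Monday

Count forward from the earlier date (October 30, 1967) to the later (September 8, 1969):
October 30, 1967 → October 30, 1968: 366 days (1968 is a leap year).
October 1968: 31 − 30 = 1 day remains.
Then 10 full months totalling 304 days.
September 1–8, 1969: 8 days.
Residual: 313 days.
Total: 679 days.
679 is a multiple of 7, so 1967-10-30 falls on the same weekday: Monday.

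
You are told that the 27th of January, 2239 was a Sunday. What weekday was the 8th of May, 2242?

January 27, 2239 → January 27, 2240: 365 days.
January 27, 2240 → January 27, 2241: 366 days (2240 is a leap year).
January 27, 2241 → January 27, 2242: 365 days.
January 2242: 31 − 27 = 4 days remain.
Then February 2242 (28), March (31), April (30): 28 + 31 + 30 = 89 days.
May 1–8, 2242: 8 days.
Residual: 101 days.
Total: 1197 days.
1197 is a multiple of 7, so the 8th of May, 2242 falls on the same weekday: Sunday.

Sunday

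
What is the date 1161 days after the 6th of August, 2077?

the 10th of October, 2080

Count 1161 days after August 6, 2077:
August 6, 2077 → August 6, 2078: 365 days.
August 6, 2078 → August 6, 2079: 365 days.
August 6, 2079 → August 6, 2080: 366 days (2080 is a leap year).
August 2080: 31 − 6 = 25 days remain.
Then September (30): 30 days.
October 1–10, 2080: 10 days.
Residual: 65 days.
Total: 1161 days.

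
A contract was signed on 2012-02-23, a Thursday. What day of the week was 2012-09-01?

February 2012: 29 − 23 = 6 days remain (2012 is a leap year, so February has 29 days).
Then March (31), April (30), May (31), June (30), July (31), August (31): 31 + 30 + 31 + 30 + 31 + 31 = 184 days.
September 1, 2012: 1 day.
Total: 6 + 184 + 1 = 191 days.
191 mod 7 = 2, so 2 days after Thursday is Saturday.

Saturday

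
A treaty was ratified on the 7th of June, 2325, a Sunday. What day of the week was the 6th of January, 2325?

Count forward from the earlier date (January 6, 2325) to the later (June 7, 2325):
January 2325: 31 − 6 = 25 days remain.
Then February 2325 (28), March (31), April (30), May (31): 28 + 31 + 30 + 31 = 120 days.
June 1–7, 2325: 7 days.
Total: 25 + 120 + 7 = 152 days.
152 mod 7 = 5, so 5 days before Sunday is Tuesday.

Tuesday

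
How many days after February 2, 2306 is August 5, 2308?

Day-of-year of February 2, 2306: 33.
Day-of-year of August 5, 2308: 218.
2306 has 365 days, so 365 − 33 = 332 days remain in 2306.
Full years: 2307: 365. Sum = 365.
Total: 332 + 365 + 218 = 915 days.

915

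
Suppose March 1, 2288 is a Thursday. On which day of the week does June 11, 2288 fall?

Monday

March 2288: 31 − 1 = 30 days remain.
Then April (30), May (31): 30 + 31 = 61 days.
June 1–11, 2288: 11 days.
Total: 30 + 61 + 11 = 102 days.
102 mod 7 = 4, so 4 days after Thursday is Monday.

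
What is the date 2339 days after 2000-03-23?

2006-08-18

Count 2339 days after March 23, 2000:
Day-of-year of March 23, 2000: 83.
Day-of-year of August 18, 2006: 230.
2000 has 366 days, so 366 − 83 = 283 days remain in 2000.
Full years: 2001: 365; 2002: 365; 2003: 365; 2004: 366; 2005: 365. Sum = 1826.
Total: 283 + 1826 + 230 = 2339 days.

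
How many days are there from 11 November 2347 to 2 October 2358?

3978

From November 11, 2347 to November 11, 2357: 10 years, of which 3 contain a Feb 29 — 7×365 + 3×366 = 3653 days.
November 2357: 30 − 11 = 19 days remain.
Then 10 full months totalling 304 days.
October 1–2, 2358: 2 days.
Residual: 325 days.
Total: 3978 days.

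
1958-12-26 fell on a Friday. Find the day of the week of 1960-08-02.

December 1958: 31 − 26 = 5 days remain.
Then 19 full months totalling 578 days.
August 1–2, 1960: 2 days.
Total: 5 + 578 + 2 = 585 days.
585 mod 7 = 4, so 4 days after Friday is Tuesday.

Tuesday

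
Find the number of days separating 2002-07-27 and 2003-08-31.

July 2002: 31 − 27 = 4 days remain.
Then 12 full months totalling 365 days.
August 1–31, 2003: 31 days.
Total: 4 + 365 + 31 = 400 days.

400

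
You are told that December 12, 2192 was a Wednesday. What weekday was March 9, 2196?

December 12, 2192 → December 12, 2193: 365 days.
December 12, 2193 → December 12, 2194: 365 days.
December 12, 2194 → December 12, 2195: 365 days.
December 2195: 31 − 12 = 19 days remain.
Then January (31), February 2196 (29): 31 + 29 = 60 days.
March 1–9, 2196: 9 days.
Residual: 88 days.
Total: 1183 days.
1183 is a multiple of 7, so March 9, 2196 falls on the same weekday: Wednesday.

Wednesday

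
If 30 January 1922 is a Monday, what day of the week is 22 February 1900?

Thursday

Count forward from the earlier date (February 22, 1900) to the later (January 30, 1922):
Day-of-year of February 22, 1900: 53.
Day-of-year of January 30, 1922: 30.
1900 has 365 days, so 365 − 53 = 312 days remain in 1900.
Full years 1901–1921: 16 common + 5 leap = 16×365 + 5×366 = 7670 days.
Total: 312 + 7670 + 30 = 8012 days.
8012 mod 7 = 4, so 4 days before Monday is Thursday.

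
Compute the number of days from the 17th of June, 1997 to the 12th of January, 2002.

1670

Day-of-year of June 17, 1997: 168.
Day-of-year of January 12, 2002: 12.
1997 has 365 days, so 365 − 168 = 197 days remain in 1997.
Full years: 1998: 365; 1999: 365; 2000: 366; 2001: 365. Sum = 1461.
Total: 197 + 1461 + 12 = 1670 days.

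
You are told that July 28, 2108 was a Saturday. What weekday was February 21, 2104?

Count forward from the earlier date (February 21, 2104) to the later (July 28, 2108):
Day-of-year of February 21, 2104: 52.
Day-of-year of July 28, 2108: 210.
2104 has 366 days, so 366 − 52 = 314 days remain in 2104.
Full years: 2105: 365; 2106: 365; 2107: 365. Sum = 1095.
Total: 314 + 1095 + 210 = 1619 days.
1619 mod 7 = 2, so 2 days before Saturday is Thursday.

Thursday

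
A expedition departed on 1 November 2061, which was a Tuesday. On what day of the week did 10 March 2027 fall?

Count forward from the earlier date (March 10, 2027) to the later (November 1, 2061):
From March 10, 2027 to March 10, 2061: 34 years, of which 9 contain a Feb 29 — 25×365 + 9×366 = 12419 days.
March 2061: 31 − 10 = 21 days remain.
Then April (30), May (31), June (30), July (31), August (31), September (30), October (31): 30 + 31 + 30 + 31 + 31 + 30 + 31 = 214 days.
November 1, 2061: 1 day.
Residual: 236 days.
Total: 12655 days.
12655 mod 7 = 6, so 6 days before Tuesday is Wednesday.

Wednesday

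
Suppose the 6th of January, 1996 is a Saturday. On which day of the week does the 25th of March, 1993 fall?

Thursday

Count forward from the earlier date (March 25, 1993) to the later (January 6, 1996):
Day-of-year of March 25, 1993: 84.
Day-of-year of January 6, 1996: 6.
1993 has 365 days, so 365 − 84 = 281 days remain in 1993.
Full years: 1994: 365; 1995: 365. Sum = 730.
Total: 281 + 730 + 6 = 1017 days.
1017 mod 7 = 2, so 2 days before Saturday is Thursday.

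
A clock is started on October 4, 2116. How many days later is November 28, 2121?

1881

Day-of-year of October 4, 2116: 278.
Day-of-year of November 28, 2121: 332.
2116 has 366 days, so 366 − 278 = 88 days remain in 2116.
Full years: 2117: 365; 2118: 365; 2119: 365; 2120: 366. Sum = 1461.
Total: 88 + 1461 + 332 = 1881 days.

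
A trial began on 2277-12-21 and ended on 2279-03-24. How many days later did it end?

458

December 2277: 31 − 21 = 10 days remain.
Then 14 full months totalling 424 days.
March 1–24, 2279: 24 days.
Total: 10 + 424 + 24 = 458 days.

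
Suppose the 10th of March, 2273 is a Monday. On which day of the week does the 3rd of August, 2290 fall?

Sunday

Day-of-year of March 10, 2273: 69.
Day-of-year of August 3, 2290: 215.
2273 has 365 days, so 365 − 69 = 296 days remain in 2273.
Full years 2274–2289: 12 common + 4 leap = 12×365 + 4×366 = 5844 days.
Total: 296 + 5844 + 215 = 6355 days.
6355 mod 7 = 6, so 6 days after Monday is Sunday.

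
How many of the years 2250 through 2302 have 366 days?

Years divisible by 4: 2252, 2256, …, 2300 — 13 in all.
Of these, 2300 is divisible by 100 but not 400, so not leap.
Leap years: 13 − 1 = 12.

12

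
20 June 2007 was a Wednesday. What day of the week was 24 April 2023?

Monday

From June 20, 2007 to June 20, 2022: 15 years, of which 4 contain a Feb 29 — 11×365 + 4×366 = 5479 days.
June 2022: 30 − 20 = 10 days remain.
Then 9 full months totalling 274 days.
April 1–24, 2023: 24 days.
Residual: 308 days.
Total: 5787 days.
5787 mod 7 = 5, so 5 days after Wednesday is Monday.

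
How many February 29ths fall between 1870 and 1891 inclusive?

Years divisible by 4 in [1870, 1891]: 1872, 1876, 1880, 1884, 1888.
No century exceptions apply. Count: 5.

5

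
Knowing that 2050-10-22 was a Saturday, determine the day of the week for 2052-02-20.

Tuesday

Day-of-year of October 22, 2050: 295.
Day-of-year of February 20, 2052: 51.
2050 has 365 days, so 365 − 295 = 70 days remain in 2050.
Full years: 2051: 365. Sum = 365.
Total: 70 + 365 + 51 = 486 days.
486 mod 7 = 3, so 3 days after Saturday is Tuesday.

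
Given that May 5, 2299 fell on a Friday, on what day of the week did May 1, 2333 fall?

From May 5, 2299 to May 5, 2332: 33 years, of which 8 contain a Feb 29 — 25×365 + 8×366 = 12053 days.
(2300 is not a leap year (divisible by 100 but not 400).)
May 2332: 31 − 5 = 26 days remain.
Then 11 full months totalling 334 days.
May 1, 2333: 1 day.
Residual: 361 days.
Total: 12414 days.
12414 mod 7 = 3, so 3 days after Friday is Monday.

Monday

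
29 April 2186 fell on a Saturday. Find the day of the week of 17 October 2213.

Day-of-year of April 29, 2186: 119.
Day-of-year of October 17, 2213: 290.
2186 has 365 days, so 365 − 119 = 246 days remain in 2186.
Full years 2187–2212: 20 common + 6 leap = 20×365 + 6×366 = 9496 days.
Total: 246 + 9496 + 290 = 10032 days.
10032 mod 7 = 1, so 1 day after Saturday is Sunday.

Sunday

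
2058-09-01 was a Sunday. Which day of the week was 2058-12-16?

September 2058: 30 − 1 = 29 days remain.
Then October (31), November (30): 31 + 30 = 61 days.
December 1–16, 2058: 16 days.
Total: 29 + 61 + 16 = 106 days.
106 mod 7 = 1, so 1 day after Sunday is Monday.

Monday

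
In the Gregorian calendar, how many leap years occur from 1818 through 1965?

Years divisible by 4: 1820, 1824, …, 1964 — 37 in all.
Of these, 1900 is divisible by 100 but not 400, so not leap.
Leap years: 37 − 1 = 36.

36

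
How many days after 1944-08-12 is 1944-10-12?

August 1944: 31 − 12 = 19 days remain.
Then September (30): 30 days.
October 1–12, 1944: 12 days.
Total: 19 + 30 + 12 = 61 days.

61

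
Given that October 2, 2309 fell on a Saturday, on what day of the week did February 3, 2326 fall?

From October 2, 2309 to October 2, 2325: 16 years, of which 4 contain a Feb 29 — 12×365 + 4×366 = 5844 days.
October 2325: 31 − 2 = 29 days remain.
Then November (30), December (31), January (31): 30 + 31 + 31 = 92 days.
February 1–3, 2326: 3 days (2326 is not a leap year).
Residual: 124 days.
Total: 5968 days.
5968 mod 7 = 4, so 4 days after Saturday is Wednesday.

Wednesday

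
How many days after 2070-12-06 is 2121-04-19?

From December 6, 2070 to December 6, 2120: 50 years, of which 12 contain a Feb 29 — 38×365 + 12×366 = 18262 days.
(2100 is not a leap year (divisible by 100 but not 400).)
December 2120: 31 − 6 = 25 days remain.
Then January (31), February 2121 (28), March (31): 31 + 28 + 31 = 90 days.
April 1–19, 2121: 19 days.
Residual: 134 days.
Total: 18396 days.

18396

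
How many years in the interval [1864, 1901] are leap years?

Years divisible by 4 in [1864, 1901]: 1864, 1868, 1872, 1876, 1880, 1884, 1888, 1892, 1896, 1900.
Of these, 1900 is divisible by 100 but not 400, so not leap.
Leap years: 10 − 1 = 9.

9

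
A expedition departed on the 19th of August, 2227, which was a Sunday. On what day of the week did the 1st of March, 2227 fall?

Count forward from the earlier date (March 1, 2227) to the later (August 19, 2227):
March 2227: 31 − 1 = 30 days remain.
Then April (30), May (31), June (30), July (31): 30 + 31 + 30 + 31 = 122 days.
August 1–19, 2227: 19 days.
Total: 30 + 122 + 19 = 171 days.
171 mod 7 = 3, so 3 days before Sunday is Thursday.

Thursday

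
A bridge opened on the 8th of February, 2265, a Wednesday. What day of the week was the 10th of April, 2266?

Tuesday

February 2265: 28 − 8 = 20 days remain (2265 is not a leap year, so February has 28 days).
Then 13 full months totalling 396 days.
April 1–10, 2266: 10 days.
Total: 20 + 396 + 10 = 426 days.
426 mod 7 = 6, so 6 days after Wednesday is Tuesday.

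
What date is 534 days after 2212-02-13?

2213-07-31

Count 534 days after February 13, 2212:
February 2212: 29 − 13 = 16 days remain (2212 is a leap year, so February has 29 days).
Then 16 full months totalling 487 days.
July 1–31, 2213: 31 days.
Total: 16 + 487 + 31 = 534 days.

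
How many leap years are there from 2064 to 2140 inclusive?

Years divisible by 4: 2064, 2068, …, 2140 — 20 in all.
Of these, 2100 is divisible by 100 but not 400, so not leap.
Leap years: 20 − 1 = 19.

19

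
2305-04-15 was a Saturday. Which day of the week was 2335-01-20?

Day-of-year of April 15, 2305: 105.
Day-of-year of January 20, 2335: 20.
2305 has 365 days, so 365 − 105 = 260 days remain in 2305.
Full years 2306–2334: 22 common + 7 leap = 22×365 + 7×366 = 10592 days.
Total: 260 + 10592 + 20 = 10872 days.
10872 mod 7 = 1, so 1 day after Saturday is Sunday.

Sunday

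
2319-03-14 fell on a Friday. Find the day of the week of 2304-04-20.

Wednesday

Count forward from the earlier date (April 20, 2304) to the later (March 14, 2319):
Day-of-year of April 20, 2304: 111.
Day-of-year of March 14, 2319: 73.
2304 has 366 days, so 366 − 111 = 255 days remain in 2304.
Full years 2305–2318: 11 common + 3 leap = 11×365 + 3×366 = 5113 days.
Total: 255 + 5113 + 73 = 5441 days.
5441 mod 7 = 2, so 2 days before Friday is Wednesday.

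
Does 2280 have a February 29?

2280 is a leap year.

Yes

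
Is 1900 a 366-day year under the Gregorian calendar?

1900 is not a leap year (divisible by 100 but not 400).

No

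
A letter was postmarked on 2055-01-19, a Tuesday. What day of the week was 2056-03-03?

Friday

Day-of-year of January 19, 2055: 19.
Day-of-year of March 3, 2056: 63.
2055 has 365 days, so 365 − 19 = 346 days remain in 2055.
Total: 346 + 63 = 409 days.
409 mod 7 = 3, so 3 days after Tuesday is Friday.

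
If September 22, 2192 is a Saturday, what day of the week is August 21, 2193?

September 2192: 30 − 22 = 8 days remain.
Then 10 full months totalling 304 days.
August 1–21, 2193: 21 days.
Residual: 333 days.
Total: 333 days.
333 mod 7 = 4, so 4 days after Saturday is Wednesday.

Wednesday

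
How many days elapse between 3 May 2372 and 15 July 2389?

6282

Day-of-year of May 3, 2372: 124.
Day-of-year of July 15, 2389: 196.
2372 has 366 days, so 366 − 124 = 242 days remain in 2372.
Full years 2373–2388: 12 common + 4 leap = 12×365 + 4×366 = 5844 days.
Total: 242 + 5844 + 196 = 6282 days.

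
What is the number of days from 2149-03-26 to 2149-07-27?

123

March 2149: 31 − 26 = 5 days remain.
Then April (30), May (31), June (30): 30 + 31 + 30 = 91 days.
July 1–27, 2149: 27 days.
Total: 5 + 91 + 27 = 123 days.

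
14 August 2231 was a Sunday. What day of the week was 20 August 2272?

From August 14, 2231 to August 14, 2272: 41 years, of which 11 contain a Feb 29 — 30×365 + 11×366 = 14976 days.
Within August 2272: 20 − 14 = 6 days.
Total: 14982 days.
14982 mod 7 = 2, so 2 days after Sunday is Tuesday.

Tuesday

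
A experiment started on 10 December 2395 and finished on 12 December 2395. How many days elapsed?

Within December 2395: 12 − 10 = 2 days.

2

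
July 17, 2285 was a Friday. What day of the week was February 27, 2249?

Count forward from the earlier date (February 27, 2249) to the later (July 17, 2285):
From February 27, 2249 to February 27, 2285: 36 years, of which 9 contain a Feb 29 — 27×365 + 9×366 = 13149 days.
February 2285: 28 − 27 = 1 day remains (2285 is not a leap year, so February has 28 days).
Then March (31), April (30), May (31), June (30): 31 + 30 + 31 + 30 = 122 days.
July 1–17, 2285: 17 days.
Residual: 140 days.
Total: 13289 days.
13289 mod 7 = 3, so 3 days before Friday is Tuesday.

Tuesday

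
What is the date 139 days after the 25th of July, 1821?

the 11th of December, 1821

Count 139 days after July 25, 1821:
July 1821: 31 − 25 = 6 days remain.
Then August (31), September (30), October (31), November (30): 31 + 30 + 31 + 30 = 122 days.
December 1–11, 1821: 11 days.
Total: 6 + 122 + 11 = 139 days.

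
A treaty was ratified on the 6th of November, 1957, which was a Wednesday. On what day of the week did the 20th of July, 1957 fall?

Saturday

Count forward from the earlier date (July 20, 1957) to the later (November 6, 1957):
July 1957: 31 − 20 = 11 days remain.
Then August (31), September (30), October (31): 31 + 30 + 31 = 92 days.
November 1–6, 1957: 6 days.
Total: 11 + 92 + 6 = 109 days.
109 mod 7 = 4, so 4 days before Wednesday is Saturday.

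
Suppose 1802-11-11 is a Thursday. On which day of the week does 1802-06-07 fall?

Monday

Count forward from the earlier date (June 7, 1802) to the later (November 11, 1802):
June 1802: 30 − 7 = 23 days remain.
Then July (31), August (31), September (30), October (31): 31 + 31 + 30 + 31 = 123 days.
November 1–11, 1802: 11 days.
Total: 23 + 123 + 11 = 157 days.
157 mod 7 = 3, so 3 days before Thursday is Monday.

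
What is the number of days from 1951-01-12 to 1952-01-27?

January 12, 1951 → January 12, 1952: 365 days.
Within January 1952: 27 − 12 = 15 days.
Total: 380 days.

380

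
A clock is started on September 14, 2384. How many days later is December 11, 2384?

September 2384: 30 − 14 = 16 days remain.
Then October (31), November (30): 31 + 30 = 61 days.
December 1–11, 2384: 11 days.
Total: 16 + 61 + 11 = 88 days.

88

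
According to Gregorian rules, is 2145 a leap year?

No

2145 is not a leap year.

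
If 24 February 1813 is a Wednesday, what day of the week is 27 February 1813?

Within February 1813: 27 − 24 = 3 days.
3 mod 7 = 3, so 3 days after Wednesday is Saturday.

Saturday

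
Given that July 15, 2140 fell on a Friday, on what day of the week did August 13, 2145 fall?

Friday

July 15, 2140 → July 15, 2141: 365 days.
July 15, 2141 → July 15, 2142: 365 days.
July 15, 2142 → July 15, 2143: 365 days.
July 15, 2143 → July 15, 2144: 366 days (2144 is a leap year).
July 15, 2144 → July 15, 2145: 365 days.
July 2145: 31 − 15 = 16 days remain.
August 1–13, 2145: 13 days.
Residual: 29 days.
Total: 1855 days.
1855 is a multiple of 7, so August 13, 2145 falls on the same weekday: Friday.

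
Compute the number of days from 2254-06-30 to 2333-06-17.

28841

Day-of-year of June 30, 2254: 181.
Day-of-year of June 17, 2333: 168.
2254 has 365 days, so 365 − 181 = 184 days remain in 2254.
Full years 2255–2332: 59 common + 19 leap = 59×365 + 19×366 = 28489 days.
Total: 184 + 28489 + 168 = 28841 days.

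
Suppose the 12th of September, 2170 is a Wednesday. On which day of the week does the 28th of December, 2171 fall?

September 12, 2170 → September 12, 2171: 365 days.
September 2171: 30 − 12 = 18 days remain.
Then October (31), November (30): 31 + 30 = 61 days.
December 1–28, 2171: 28 days.
Residual: 107 days.
Total: 472 days.
472 mod 7 = 3, so 3 days after Wednesday is Saturday.

Saturday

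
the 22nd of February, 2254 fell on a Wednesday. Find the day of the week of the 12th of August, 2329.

Monday

Day-of-year of February 22, 2254: 53.
Day-of-year of August 12, 2329: 224.
2254 has 365 days, so 365 − 53 = 312 days remain in 2254.
Full years 2255–2328: 56 common + 18 leap = 56×365 + 18×366 = 27028 days.
Total: 312 + 27028 + 224 = 27564 days.
27564 mod 7 = 5, so 5 days after Wednesday is Monday.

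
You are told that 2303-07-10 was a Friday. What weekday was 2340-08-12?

Day-of-year of July 10, 2303: 191.
Day-of-year of August 12, 2340: 225.
2303 has 365 days, so 365 − 191 = 174 days remain in 2303.
Full years 2304–2339: 27 common + 9 leap = 27×365 + 9×366 = 13149 days.
Total: 174 + 13149 + 225 = 13548 days.
13548 mod 7 = 3, so 3 days after Friday is Monday.

Monday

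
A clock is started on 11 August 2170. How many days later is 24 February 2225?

From August 11, 2170 to August 11, 2224: 54 years, of which 13 contain a Feb 29 — 41×365 + 13×366 = 19723 days.
(2200 is not a leap year (divisible by 100 but not 400).)
August 2224: 31 − 11 = 20 days remain.
Then September (30), October (31), November (30), December (31), January (31): 30 + 31 + 30 + 31 + 31 = 153 days.
February 1–24, 2225: 24 days (2225 is not a leap year).
Residual: 197 days.
Total: 19920 days.

19920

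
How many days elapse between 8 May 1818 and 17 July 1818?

May 1818: 31 − 8 = 23 days remain.
Then June (30): 30 days.
July 1–17, 1818: 17 days.
Total: 23 + 30 + 17 = 70 days.

70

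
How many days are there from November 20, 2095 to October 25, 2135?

14583

From November 20, 2095 to November 20, 2134: 39 years, of which 9 contain a Feb 29 — 30×365 + 9×366 = 14244 days.
(2100 is not a leap year (divisible by 100 but not 400).)
November 2134: 30 − 20 = 10 days remain.
Then 10 full months totalling 304 days.
October 1–25, 2135: 25 days.
Residual: 339 days.
Total: 14583 days.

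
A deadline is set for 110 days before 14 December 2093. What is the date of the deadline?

26 August 2093

Count 110 days before December 14, 2093:
August 2093: 31 − 26 = 5 days remain.
Then September (30), October (31), November (30): 30 + 31 + 30 = 91 days.
December 1–14, 2093: 14 days.
Total: 5 + 91 + 14 = 110 days.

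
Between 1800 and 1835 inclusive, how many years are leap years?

8

Years divisible by 4 in [1800, 1835]: 1800, 1804, 1808, 1812, 1816, 1820, 1824, 1828, 1832.
Of these, 1800 is divisible by 100 but not 400, so not leap.
Leap years: 9 − 1 = 8.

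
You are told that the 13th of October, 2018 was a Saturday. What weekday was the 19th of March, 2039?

Saturday

Day-of-year of October 13, 2018: 286.
Day-of-year of March 19, 2039: 78.
2018 has 365 days, so 365 − 286 = 79 days remain in 2018.
Full years 2019–2038: 15 common + 5 leap = 15×365 + 5×366 = 7305 days.
Total: 79 + 7305 + 78 = 7462 days.
7462 is a multiple of 7, so the 19th of March, 2039 falls on the same weekday: Saturday.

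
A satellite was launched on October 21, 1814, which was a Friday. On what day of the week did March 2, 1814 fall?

Wednesday

Count forward from the earlier date (March 2, 1814) to the later (October 21, 1814):
March 1814: 31 − 2 = 29 days remain.
Then April (30), May (31), June (30), July (31), August (31), September (30): 30 + 31 + 30 + 31 + 31 + 30 = 183 days.
October 1–21, 1814: 21 days.
Total: 29 + 183 + 21 = 233 days.
233 mod 7 = 2, so 2 days before Friday is Wednesday.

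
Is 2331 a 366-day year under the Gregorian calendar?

2331 is not a leap year.

No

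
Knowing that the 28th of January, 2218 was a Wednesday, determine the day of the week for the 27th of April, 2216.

Count forward from the earlier date (April 27, 2216) to the later (January 28, 2218):
April 27, 2216 → April 27, 2217: 365 days.
April 2217: 30 − 27 = 3 days remain.
Then May (31), June (30), July (31), August (31), September (30), October (31), November (30), December (31): 31 + 30 + 31 + 31 + 30 + 31 + 30 + 31 = 245 days.
January 1–28, 2218: 28 days.
Residual: 276 days.
Total: 641 days.
641 mod 7 = 4, so 4 days before Wednesday is Saturday.

Saturday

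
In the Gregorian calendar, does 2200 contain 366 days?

No

2200 is not a leap year (divisible by 100 but not 400).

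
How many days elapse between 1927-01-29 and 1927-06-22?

144

January 1927: 31 − 29 = 2 days remain.
Then February 1927 (28), March (31), April (30), May (31): 28 + 31 + 30 + 31 = 120 days.
June 1–22, 1927: 22 days.
Total: 2 + 120 + 22 = 144 days.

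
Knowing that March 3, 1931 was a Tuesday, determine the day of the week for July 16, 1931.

March 1931: 31 − 3 = 28 days remain.
Then April (30), May (31), June (30): 30 + 31 + 30 = 91 days.
July 1–16, 1931: 16 days.
Total: 28 + 91 + 16 = 135 days.
135 mod 7 = 2, so 2 days after Tuesday is Thursday.

Thursday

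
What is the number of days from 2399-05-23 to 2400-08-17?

452

Day-of-year of May 23, 2399: 143.
Day-of-year of August 17, 2400: 230.
2399 has 365 days, so 365 − 143 = 222 days remain in 2399.
Total: 222 + 230 = 452 days.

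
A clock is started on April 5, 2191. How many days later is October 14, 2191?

192

April 2191: 30 − 5 = 25 days remain.
Then May (31), June (30), July (31), August (31), September (30): 31 + 30 + 31 + 31 + 30 = 153 days.
October 1–14, 2191: 14 days.
Total: 25 + 153 + 14 = 192 days.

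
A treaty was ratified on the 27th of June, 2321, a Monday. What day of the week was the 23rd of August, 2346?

Day-of-year of June 27, 2321: 178.
Day-of-year of August 23, 2346: 235.
2321 has 365 days, so 365 − 178 = 187 days remain in 2321.
Full years 2322–2345: 18 common + 6 leap = 18×365 + 6×366 = 8766 days.
Total: 187 + 8766 + 235 = 9188 days.
9188 mod 7 = 4, so 4 days after Monday is Friday.

Friday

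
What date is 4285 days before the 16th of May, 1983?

the 22nd of August, 1971

Count 4285 days before May 16, 1983:
Day-of-year of August 22, 1971: 234.
Day-of-year of May 16, 1983: 136.
1971 has 365 days, so 365 − 234 = 131 days remain in 1971.
Full years 1972–1982: 8 common + 3 leap = 8×365 + 3×366 = 4018 days.
Total: 131 + 4018 + 136 = 4285 days.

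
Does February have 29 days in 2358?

No

2358 is not a leap year.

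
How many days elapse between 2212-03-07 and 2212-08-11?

March 2212: 31 − 7 = 24 days remain.
Then April (30), May (31), June (30), July (31): 30 + 31 + 30 + 31 = 122 days.
August 1–11, 2212: 11 days.
Total: 24 + 122 + 11 = 157 days.

157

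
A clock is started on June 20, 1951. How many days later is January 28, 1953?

June 20, 1951 → June 20, 1952: 366 days (1952 is a leap year).
June 1952: 30 − 20 = 10 days remain.
Then July (31), August (31), September (30), October (31), November (30), December (31): 31 + 31 + 30 + 31 + 30 + 31 = 184 days.
January 1–28, 1953: 28 days.
Residual: 222 days.
Total: 588 days.

588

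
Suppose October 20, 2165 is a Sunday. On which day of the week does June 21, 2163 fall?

Count forward from the earlier date (June 21, 2163) to the later (October 20, 2165):
June 2163: 30 − 21 = 9 days remain.
Then 27 full months totalling 823 days.
October 1–20, 2165: 20 days.
Total: 9 + 823 + 20 = 852 days.
852 mod 7 = 5, so 5 days before Sunday is Tuesday.

Tuesday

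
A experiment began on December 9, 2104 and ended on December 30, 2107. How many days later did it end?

Day-of-year of December 9, 2104: 344.
Day-of-year of December 30, 2107: 364.
2104 has 366 days, so 366 − 344 = 22 days remain in 2104.
Full years: 2105: 365; 2106: 365. Sum = 730.
Total: 22 + 730 + 364 = 1116 days.

1116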